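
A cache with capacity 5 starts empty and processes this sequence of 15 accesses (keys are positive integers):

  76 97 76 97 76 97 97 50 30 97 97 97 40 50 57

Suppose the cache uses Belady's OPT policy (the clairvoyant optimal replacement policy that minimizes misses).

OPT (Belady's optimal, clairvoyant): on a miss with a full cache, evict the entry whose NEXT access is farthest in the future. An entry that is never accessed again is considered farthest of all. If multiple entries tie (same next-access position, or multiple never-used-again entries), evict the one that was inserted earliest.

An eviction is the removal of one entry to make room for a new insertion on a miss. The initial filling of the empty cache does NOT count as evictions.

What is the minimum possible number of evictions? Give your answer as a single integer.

Answer: 1

Derivation:
OPT (Belady) simulation (capacity=5):
  1. access 76: MISS. Cache: [76]
  2. access 97: MISS. Cache: [76 97]
  3. access 76: HIT. Next use of 76: step 5. Cache: [76 97]
  4. access 97: HIT. Next use of 97: step 6. Cache: [76 97]
  5. access 76: HIT. Next use of 76: never. Cache: [76 97]
  6. access 97: HIT. Next use of 97: step 7. Cache: [76 97]
  7. access 97: HIT. Next use of 97: step 10. Cache: [76 97]
  8. access 50: MISS. Cache: [76 97 50]
  9. access 30: MISS. Cache: [76 97 50 30]
  10. access 97: HIT. Next use of 97: step 11. Cache: [76 97 50 30]
  11. access 97: HIT. Next use of 97: step 12. Cache: [76 97 50 30]
  12. access 97: HIT. Next use of 97: never. Cache: [76 97 50 30]
  13. access 40: MISS. Cache: [76 97 50 30 40]
  14. access 50: HIT. Next use of 50: never. Cache: [76 97 50 30 40]
  15. access 57: MISS, evict 76 (next use: never). Cache: [97 50 30 40 57]
Total: 9 hits, 6 misses, 1 evictions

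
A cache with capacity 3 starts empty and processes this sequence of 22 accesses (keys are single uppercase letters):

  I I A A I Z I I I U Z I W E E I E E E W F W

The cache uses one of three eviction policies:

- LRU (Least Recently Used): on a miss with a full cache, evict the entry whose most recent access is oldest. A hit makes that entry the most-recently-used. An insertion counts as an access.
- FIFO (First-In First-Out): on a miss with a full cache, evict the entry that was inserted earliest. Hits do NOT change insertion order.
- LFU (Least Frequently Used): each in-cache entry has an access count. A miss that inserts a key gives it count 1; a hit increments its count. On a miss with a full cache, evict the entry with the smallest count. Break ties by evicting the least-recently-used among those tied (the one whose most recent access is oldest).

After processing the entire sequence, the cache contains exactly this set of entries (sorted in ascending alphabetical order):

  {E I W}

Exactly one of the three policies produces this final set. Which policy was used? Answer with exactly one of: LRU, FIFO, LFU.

Simulating under each policy and comparing final sets:
  LRU: final set = {E F W} -> differs
  FIFO: final set = {E F W} -> differs
  LFU: final set = {E I W} -> MATCHES target
Only LFU produces the target set.

Answer: LFU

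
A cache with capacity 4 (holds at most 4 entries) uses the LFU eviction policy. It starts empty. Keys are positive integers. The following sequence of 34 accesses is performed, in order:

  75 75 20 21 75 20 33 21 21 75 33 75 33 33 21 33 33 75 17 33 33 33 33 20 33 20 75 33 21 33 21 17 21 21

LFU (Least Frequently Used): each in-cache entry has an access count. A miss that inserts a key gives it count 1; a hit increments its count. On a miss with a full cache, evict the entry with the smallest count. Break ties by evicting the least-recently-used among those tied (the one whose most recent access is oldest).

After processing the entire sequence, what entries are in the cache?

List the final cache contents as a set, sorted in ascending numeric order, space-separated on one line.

Answer: 17 21 33 75

Derivation:
LFU simulation (capacity=4):
  1. access 75: MISS. Cache: [75(c=1)]
  2. access 75: HIT, count now 2. Cache: [75(c=2)]
  3. access 20: MISS. Cache: [20(c=1) 75(c=2)]
  4. access 21: MISS. Cache: [20(c=1) 21(c=1) 75(c=2)]
  5. access 75: HIT, count now 3. Cache: [20(c=1) 21(c=1) 75(c=3)]
  6. access 20: HIT, count now 2. Cache: [21(c=1) 20(c=2) 75(c=3)]
  7. access 33: MISS. Cache: [21(c=1) 33(c=1) 20(c=2) 75(c=3)]
  8. access 21: HIT, count now 2. Cache: [33(c=1) 20(c=2) 21(c=2) 75(c=3)]
  9. access 21: HIT, count now 3. Cache: [33(c=1) 20(c=2) 75(c=3) 21(c=3)]
  10. access 75: HIT, count now 4. Cache: [33(c=1) 20(c=2) 21(c=3) 75(c=4)]
  11. access 33: HIT, count now 2. Cache: [20(c=2) 33(c=2) 21(c=3) 75(c=4)]
  12. access 75: HIT, count now 5. Cache: [20(c=2) 33(c=2) 21(c=3) 75(c=5)]
  13. access 33: HIT, count now 3. Cache: [20(c=2) 21(c=3) 33(c=3) 75(c=5)]
  14. access 33: HIT, count now 4. Cache: [20(c=2) 21(c=3) 33(c=4) 75(c=5)]
  15. access 21: HIT, count now 4. Cache: [20(c=2) 33(c=4) 21(c=4) 75(c=5)]
  16. access 33: HIT, count now 5. Cache: [20(c=2) 21(c=4) 75(c=5) 33(c=5)]
  17. access 33: HIT, count now 6. Cache: [20(c=2) 21(c=4) 75(c=5) 33(c=6)]
  18. access 75: HIT, count now 6. Cache: [20(c=2) 21(c=4) 33(c=6) 75(c=6)]
  19. access 17: MISS, evict 20(c=2). Cache: [17(c=1) 21(c=4) 33(c=6) 75(c=6)]
  20. access 33: HIT, count now 7. Cache: [17(c=1) 21(c=4) 75(c=6) 33(c=7)]
  21. access 33: HIT, count now 8. Cache: [17(c=1) 21(c=4) 75(c=6) 33(c=8)]
  22. access 33: HIT, count now 9. Cache: [17(c=1) 21(c=4) 75(c=6) 33(c=9)]
  23. access 33: HIT, count now 10. Cache: [17(c=1) 21(c=4) 75(c=6) 33(c=10)]
  24. access 20: MISS, evict 17(c=1). Cache: [20(c=1) 21(c=4) 75(c=6) 33(c=10)]
  25. access 33: HIT, count now 11. Cache: [20(c=1) 21(c=4) 75(c=6) 33(c=11)]
  26. access 20: HIT, count now 2. Cache: [20(c=2) 21(c=4) 75(c=6) 33(c=11)]
  27. access 75: HIT, count now 7. Cache: [20(c=2) 21(c=4) 75(c=7) 33(c=11)]
  28. access 33: HIT, count now 12. Cache: [20(c=2) 21(c=4) 75(c=7) 33(c=12)]
  29. access 21: HIT, count now 5. Cache: [20(c=2) 21(c=5) 75(c=7) 33(c=12)]
  30. access 33: HIT, count now 13. Cache: [20(c=2) 21(c=5) 75(c=7) 33(c=13)]
  31. access 21: HIT, count now 6. Cache: [20(c=2) 21(c=6) 75(c=7) 33(c=13)]
  32. access 17: MISS, evict 20(c=2). Cache: [17(c=1) 21(c=6) 75(c=7) 33(c=13)]
  33. access 21: HIT, count now 7. Cache: [17(c=1) 75(c=7) 21(c=7) 33(c=13)]
  34. access 21: HIT, count now 8. Cache: [17(c=1) 75(c=7) 21(c=8) 33(c=13)]
Total: 27 hits, 7 misses, 3 evictions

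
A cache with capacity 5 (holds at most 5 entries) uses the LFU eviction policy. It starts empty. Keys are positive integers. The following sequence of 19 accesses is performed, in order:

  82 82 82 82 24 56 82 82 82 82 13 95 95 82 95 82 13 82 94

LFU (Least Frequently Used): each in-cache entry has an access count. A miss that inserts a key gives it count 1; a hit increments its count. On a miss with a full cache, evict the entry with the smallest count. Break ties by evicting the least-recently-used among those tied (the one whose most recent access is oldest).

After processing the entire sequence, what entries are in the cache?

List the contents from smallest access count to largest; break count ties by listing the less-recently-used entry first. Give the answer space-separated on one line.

LFU simulation (capacity=5):
  1. access 82: MISS. Cache: [82(c=1)]
  2. access 82: HIT, count now 2. Cache: [82(c=2)]
  3. access 82: HIT, count now 3. Cache: [82(c=3)]
  4. access 82: HIT, count now 4. Cache: [82(c=4)]
  5. access 24: MISS. Cache: [24(c=1) 82(c=4)]
  6. access 56: MISS. Cache: [24(c=1) 56(c=1) 82(c=4)]
  7. access 82: HIT, count now 5. Cache: [24(c=1) 56(c=1) 82(c=5)]
  8. access 82: HIT, count now 6. Cache: [24(c=1) 56(c=1) 82(c=6)]
  9. access 82: HIT, count now 7. Cache: [24(c=1) 56(c=1) 82(c=7)]
  10. access 82: HIT, count now 8. Cache: [24(c=1) 56(c=1) 82(c=8)]
  11. access 13: MISS. Cache: [24(c=1) 56(c=1) 13(c=1) 82(c=8)]
  12. access 95: MISS. Cache: [24(c=1) 56(c=1) 13(c=1) 95(c=1) 82(c=8)]
  13. access 95: HIT, count now 2. Cache: [24(c=1) 56(c=1) 13(c=1) 95(c=2) 82(c=8)]
  14. access 82: HIT, count now 9. Cache: [24(c=1) 56(c=1) 13(c=1) 95(c=2) 82(c=9)]
  15. access 95: HIT, count now 3. Cache: [24(c=1) 56(c=1) 13(c=1) 95(c=3) 82(c=9)]
  16. access 82: HIT, count now 10. Cache: [24(c=1) 56(c=1) 13(c=1) 95(c=3) 82(c=10)]
  17. access 13: HIT, count now 2. Cache: [24(c=1) 56(c=1) 13(c=2) 95(c=3) 82(c=10)]
  18. access 82: HIT, count now 11. Cache: [24(c=1) 56(c=1) 13(c=2) 95(c=3) 82(c=11)]
  19. access 94: MISS, evict 24(c=1). Cache: [56(c=1) 94(c=1) 13(c=2) 95(c=3) 82(c=11)]
Total: 13 hits, 6 misses, 1 evictions

Answer: 56 94 13 95 82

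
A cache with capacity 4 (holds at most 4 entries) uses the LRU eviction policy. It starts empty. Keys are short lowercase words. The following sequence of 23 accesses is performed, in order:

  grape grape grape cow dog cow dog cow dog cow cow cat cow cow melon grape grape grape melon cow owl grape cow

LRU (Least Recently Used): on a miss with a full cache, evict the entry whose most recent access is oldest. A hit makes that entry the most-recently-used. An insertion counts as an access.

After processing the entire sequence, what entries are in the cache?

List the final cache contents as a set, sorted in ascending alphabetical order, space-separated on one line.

Answer: cow grape melon owl

Derivation:
LRU simulation (capacity=4):
  1. access grape: MISS. Cache (LRU->MRU): [grape]
  2. access grape: HIT. Cache (LRU->MRU): [grape]
  3. access grape: HIT. Cache (LRU->MRU): [grape]
  4. access cow: MISS. Cache (LRU->MRU): [grape cow]
  5. access dog: MISS. Cache (LRU->MRU): [grape cow dog]
  6. access cow: HIT. Cache (LRU->MRU): [grape dog cow]
  7. access dog: HIT. Cache (LRU->MRU): [grape cow dog]
  8. access cow: HIT. Cache (LRU->MRU): [grape dog cow]
  9. access dog: HIT. Cache (LRU->MRU): [grape cow dog]
  10. access cow: HIT. Cache (LRU->MRU): [grape dog cow]
  11. access cow: HIT. Cache (LRU->MRU): [grape dog cow]
  12. access cat: MISS. Cache (LRU->MRU): [grape dog cow cat]
  13. access cow: HIT. Cache (LRU->MRU): [grape dog cat cow]
  14. access cow: HIT. Cache (LRU->MRU): [grape dog cat cow]
  15. access melon: MISS, evict grape. Cache (LRU->MRU): [dog cat cow melon]
  16. access grape: MISS, evict dog. Cache (LRU->MRU): [cat cow melon grape]
  17. access grape: HIT. Cache (LRU->MRU): [cat cow melon grape]
  18. access grape: HIT. Cache (LRU->MRU): [cat cow melon grape]
  19. access melon: HIT. Cache (LRU->MRU): [cat cow grape melon]
  20. access cow: HIT. Cache (LRU->MRU): [cat grape melon cow]
  21. access owl: MISS, evict cat. Cache (LRU->MRU): [grape melon cow owl]
  22. access grape: HIT. Cache (LRU->MRU): [melon cow owl grape]
  23. access cow: HIT. Cache (LRU->MRU): [melon owl grape cow]
Total: 16 hits, 7 misses, 3 evictions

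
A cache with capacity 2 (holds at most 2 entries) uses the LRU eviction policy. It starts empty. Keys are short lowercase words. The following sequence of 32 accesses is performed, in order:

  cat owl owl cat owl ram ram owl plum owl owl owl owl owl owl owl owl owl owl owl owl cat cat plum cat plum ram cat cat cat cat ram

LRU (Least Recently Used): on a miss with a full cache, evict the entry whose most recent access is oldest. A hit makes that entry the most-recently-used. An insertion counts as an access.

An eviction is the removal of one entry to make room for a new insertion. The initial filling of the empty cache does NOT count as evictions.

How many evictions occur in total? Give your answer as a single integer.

LRU simulation (capacity=2):
  1. access cat: MISS. Cache (LRU->MRU): [cat]
  2. access owl: MISS. Cache (LRU->MRU): [cat owl]
  3. access owl: HIT. Cache (LRU->MRU): [cat owl]
  4. access cat: HIT. Cache (LRU->MRU): [owl cat]
  5. access owl: HIT. Cache (LRU->MRU): [cat owl]
  6. access ram: MISS, evict cat. Cache (LRU->MRU): [owl ram]
  7. access ram: HIT. Cache (LRU->MRU): [owl ram]
  8. access owl: HIT. Cache (LRU->MRU): [ram owl]
  9. access plum: MISS, evict ram. Cache (LRU->MRU): [owl plum]
  10. access owl: HIT. Cache (LRU->MRU): [plum owl]
  11. access owl: HIT. Cache (LRU->MRU): [plum owl]
  12. access owl: HIT. Cache (LRU->MRU): [plum owl]
  13. access owl: HIT. Cache (LRU->MRU): [plum owl]
  14. access owl: HIT. Cache (LRU->MRU): [plum owl]
  15. access owl: HIT. Cache (LRU->MRU): [plum owl]
  16. access owl: HIT. Cache (LRU->MRU): [plum owl]
  17. access owl: HIT. Cache (LRU->MRU): [plum owl]
  18. access owl: HIT. Cache (LRU->MRU): [plum owl]
  19. access owl: HIT. Cache (LRU->MRU): [plum owl]
  20. access owl: HIT. Cache (LRU->MRU): [plum owl]
  21. access owl: HIT. Cache (LRU->MRU): [plum owl]
  22. access cat: MISS, evict plum. Cache (LRU->MRU): [owl cat]
  23. access cat: HIT. Cache (LRU->MRU): [owl cat]
  24. access plum: MISS, evict owl. Cache (LRU->MRU): [cat plum]
  25. access cat: HIT. Cache (LRU->MRU): [plum cat]
  26. access plum: HIT. Cache (LRU->MRU): [cat plum]
  27. access ram: MISS, evict cat. Cache (LRU->MRU): [plum ram]
  28. access cat: MISS, evict plum. Cache (LRU->MRU): [ram cat]
  29. access cat: HIT. Cache (LRU->MRU): [ram cat]
  30. access cat: HIT. Cache (LRU->MRU): [ram cat]
  31. access cat: HIT. Cache (LRU->MRU): [ram cat]
  32. access ram: HIT. Cache (LRU->MRU): [cat ram]
Total: 24 hits, 8 misses, 6 evictions

Answer: 6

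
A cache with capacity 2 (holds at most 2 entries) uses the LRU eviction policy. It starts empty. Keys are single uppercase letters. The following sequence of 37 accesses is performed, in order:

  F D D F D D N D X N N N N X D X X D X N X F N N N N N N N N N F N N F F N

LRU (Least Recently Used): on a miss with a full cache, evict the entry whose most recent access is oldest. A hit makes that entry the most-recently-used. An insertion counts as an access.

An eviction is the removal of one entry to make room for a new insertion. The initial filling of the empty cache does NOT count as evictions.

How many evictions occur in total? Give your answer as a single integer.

Answer: 7

Derivation:
LRU simulation (capacity=2):
  1. access F: MISS. Cache (LRU->MRU): [F]
  2. access D: MISS. Cache (LRU->MRU): [F D]
  3. access D: HIT. Cache (LRU->MRU): [F D]
  4. access F: HIT. Cache (LRU->MRU): [D F]
  5. access D: HIT. Cache (LRU->MRU): [F D]
  6. access D: HIT. Cache (LRU->MRU): [F D]
  7. access N: MISS, evict F. Cache (LRU->MRU): [D N]
  8. access D: HIT. Cache (LRU->MRU): [N D]
  9. access X: MISS, evict N. Cache (LRU->MRU): [D X]
  10. access N: MISS, evict D. Cache (LRU->MRU): [X N]
  11. access N: HIT. Cache (LRU->MRU): [X N]
  12. access N: HIT. Cache (LRU->MRU): [X N]
  13. access N: HIT. Cache (LRU->MRU): [X N]
  14. access X: HIT. Cache (LRU->MRU): [N X]
  15. access D: MISS, evict N. Cache (LRU->MRU): [X D]
  16. access X: HIT. Cache (LRU->MRU): [D X]
  17. access X: HIT. Cache (LRU->MRU): [D X]
  18. access D: HIT. Cache (LRU->MRU): [X D]
  19. access X: HIT. Cache (LRU->MRU): [D X]
  20. access N: MISS, evict D. Cache (LRU->MRU): [X N]
  21. access X: HIT. Cache (LRU->MRU): [N X]
  22. access F: MISS, evict N. Cache (LRU->MRU): [X F]
  23. access N: MISS, evict X. Cache (LRU->MRU): [F N]
  24. access N: HIT. Cache (LRU->MRU): [F N]
  25. access N: HIT. Cache (LRU->MRU): [F N]
  26. access N: HIT. Cache (LRU->MRU): [F N]
  27. access N: HIT. Cache (LRU->MRU): [F N]
  28. access N: HIT. Cache (LRU->MRU): [F N]
  29. access N: HIT. Cache (LRU->MRU): [F N]
  30. access N: HIT. Cache (LRU->MRU): [F N]
  31. access N: HIT. Cache (LRU->MRU): [F N]
  32. access F: HIT. Cache (LRU->MRU): [N F]
  33. access N: HIT. Cache (LRU->MRU): [F N]
  34. access N: HIT. Cache (LRU->MRU): [F N]
  35. access F: HIT. Cache (LRU->MRU): [N F]
  36. access F: HIT. Cache (LRU->MRU): [N F]
  37. access N: HIT. Cache (LRU->MRU): [F N]
Total: 28 hits, 9 misses, 7 evictions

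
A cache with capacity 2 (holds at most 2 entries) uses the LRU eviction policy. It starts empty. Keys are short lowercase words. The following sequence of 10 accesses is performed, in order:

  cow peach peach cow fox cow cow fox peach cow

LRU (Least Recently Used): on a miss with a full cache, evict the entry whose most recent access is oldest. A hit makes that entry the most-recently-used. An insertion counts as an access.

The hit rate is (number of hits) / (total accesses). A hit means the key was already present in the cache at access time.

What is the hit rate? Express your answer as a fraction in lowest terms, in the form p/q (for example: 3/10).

LRU simulation (capacity=2):
  1. access cow: MISS. Cache (LRU->MRU): [cow]
  2. access peach: MISS. Cache (LRU->MRU): [cow peach]
  3. access peach: HIT. Cache (LRU->MRU): [cow peach]
  4. access cow: HIT. Cache (LRU->MRU): [peach cow]
  5. access fox: MISS, evict peach. Cache (LRU->MRU): [cow fox]
  6. access cow: HIT. Cache (LRU->MRU): [fox cow]
  7. access cow: HIT. Cache (LRU->MRU): [fox cow]
  8. access fox: HIT. Cache (LRU->MRU): [cow fox]
  9. access peach: MISS, evict cow. Cache (LRU->MRU): [fox peach]
  10. access cow: MISS, evict fox. Cache (LRU->MRU): [peach cow]
Total: 5 hits, 5 misses, 3 evictions

Hit rate = 5/10 = 1/2

Answer: 1/2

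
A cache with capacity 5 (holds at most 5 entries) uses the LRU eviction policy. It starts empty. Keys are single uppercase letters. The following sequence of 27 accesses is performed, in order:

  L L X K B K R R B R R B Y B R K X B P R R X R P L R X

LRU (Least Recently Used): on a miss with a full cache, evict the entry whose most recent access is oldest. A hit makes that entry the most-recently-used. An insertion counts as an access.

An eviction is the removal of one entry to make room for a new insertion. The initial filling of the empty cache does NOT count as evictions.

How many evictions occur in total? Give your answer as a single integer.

Answer: 3

Derivation:
LRU simulation (capacity=5):
  1. access L: MISS. Cache (LRU->MRU): [L]
  2. access L: HIT. Cache (LRU->MRU): [L]
  3. access X: MISS. Cache (LRU->MRU): [L X]
  4. access K: MISS. Cache (LRU->MRU): [L X K]
  5. access B: MISS. Cache (LRU->MRU): [L X K B]
  6. access K: HIT. Cache (LRU->MRU): [L X B K]
  7. access R: MISS. Cache (LRU->MRU): [L X B K R]
  8. access R: HIT. Cache (LRU->MRU): [L X B K R]
  9. access B: HIT. Cache (LRU->MRU): [L X K R B]
  10. access R: HIT. Cache (LRU->MRU): [L X K B R]
  11. access R: HIT. Cache (LRU->MRU): [L X K B R]
  12. access B: HIT. Cache (LRU->MRU): [L X K R B]
  13. access Y: MISS, evict L. Cache (LRU->MRU): [X K R B Y]
  14. access B: HIT. Cache (LRU->MRU): [X K R Y B]
  15. access R: HIT. Cache (LRU->MRU): [X K Y B R]
  16. access K: HIT. Cache (LRU->MRU): [X Y B R K]
  17. access X: HIT. Cache (LRU->MRU): [Y B R K X]
  18. access B: HIT. Cache (LRU->MRU): [Y R K X B]
  19. access P: MISS, evict Y. Cache (LRU->MRU): [R K X B P]
  20. access R: HIT. Cache (LRU->MRU): [K X B P R]
  21. access R: HIT. Cache (LRU->MRU): [K X B P R]
  22. access X: HIT. Cache (LRU->MRU): [K B P R X]
  23. access R: HIT. Cache (LRU->MRU): [K B P X R]
  24. access P: HIT. Cache (LRU->MRU): [K B X R P]
  25. access L: MISS, evict K. Cache (LRU->MRU): [B X R P L]
  26. access R: HIT. Cache (LRU->MRU): [B X P L R]
  27. access X: HIT. Cache (LRU->MRU): [B P L R X]
Total: 19 hits, 8 misses, 3 evictions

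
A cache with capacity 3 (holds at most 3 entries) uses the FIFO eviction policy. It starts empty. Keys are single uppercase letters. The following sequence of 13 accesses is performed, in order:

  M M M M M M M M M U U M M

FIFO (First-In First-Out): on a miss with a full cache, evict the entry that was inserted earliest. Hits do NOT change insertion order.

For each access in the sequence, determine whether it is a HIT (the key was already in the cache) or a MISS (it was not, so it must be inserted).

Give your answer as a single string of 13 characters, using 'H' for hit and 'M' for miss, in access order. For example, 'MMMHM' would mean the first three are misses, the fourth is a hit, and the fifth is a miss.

FIFO simulation (capacity=3):
  1. access M: MISS. Cache (old->new): [M]
  2. access M: HIT. Cache (old->new): [M]
  3. access M: HIT. Cache (old->new): [M]
  4. access M: HIT. Cache (old->new): [M]
  5. access M: HIT. Cache (old->new): [M]
  6. access M: HIT. Cache (old->new): [M]
  7. access M: HIT. Cache (old->new): [M]
  8. access M: HIT. Cache (old->new): [M]
  9. access M: HIT. Cache (old->new): [M]
  10. access U: MISS. Cache (old->new): [M U]
  11. access U: HIT. Cache (old->new): [M U]
  12. access M: HIT. Cache (old->new): [M U]
  13. access M: HIT. Cache (old->new): [M U]
Total: 11 hits, 2 misses, 0 evictions

Answer: MHHHHHHHHMHHH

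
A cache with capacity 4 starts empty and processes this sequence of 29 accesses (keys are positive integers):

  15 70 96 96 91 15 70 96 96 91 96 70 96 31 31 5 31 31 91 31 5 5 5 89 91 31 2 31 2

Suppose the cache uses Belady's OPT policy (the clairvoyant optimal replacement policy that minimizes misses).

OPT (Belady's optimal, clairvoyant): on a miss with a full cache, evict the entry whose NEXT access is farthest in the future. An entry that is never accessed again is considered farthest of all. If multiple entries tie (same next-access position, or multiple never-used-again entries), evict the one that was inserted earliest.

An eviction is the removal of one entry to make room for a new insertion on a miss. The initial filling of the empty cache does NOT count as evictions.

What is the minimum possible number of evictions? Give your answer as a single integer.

OPT (Belady) simulation (capacity=4):
  1. access 15: MISS. Cache: [15]
  2. access 70: MISS. Cache: [15 70]
  3. access 96: MISS. Cache: [15 70 96]
  4. access 96: HIT. Next use of 96: step 8. Cache: [15 70 96]
  5. access 91: MISS. Cache: [15 70 96 91]
  6. access 15: HIT. Next use of 15: never. Cache: [15 70 96 91]
  7. access 70: HIT. Next use of 70: step 12. Cache: [15 70 96 91]
  8. access 96: HIT. Next use of 96: step 9. Cache: [15 70 96 91]
  9. access 96: HIT. Next use of 96: step 11. Cache: [15 70 96 91]
  10. access 91: HIT. Next use of 91: step 19. Cache: [15 70 96 91]
  11. access 96: HIT. Next use of 96: step 13. Cache: [15 70 96 91]
  12. access 70: HIT. Next use of 70: never. Cache: [15 70 96 91]
  13. access 96: HIT. Next use of 96: never. Cache: [15 70 96 91]
  14. access 31: MISS, evict 15 (next use: never). Cache: [70 96 91 31]
  15. access 31: HIT. Next use of 31: step 17. Cache: [70 96 91 31]
  16. access 5: MISS, evict 70 (next use: never). Cache: [96 91 31 5]
  17. access 31: HIT. Next use of 31: step 18. Cache: [96 91 31 5]
  18. access 31: HIT. Next use of 31: step 20. Cache: [96 91 31 5]
  19. access 91: HIT. Next use of 91: step 25. Cache: [96 91 31 5]
  20. access 31: HIT. Next use of 31: step 26. Cache: [96 91 31 5]
  21. access 5: HIT. Next use of 5: step 22. Cache: [96 91 31 5]
  22. access 5: HIT. Next use of 5: step 23. Cache: [96 91 31 5]
  23. access 5: HIT. Next use of 5: never. Cache: [96 91 31 5]
  24. access 89: MISS, evict 96 (next use: never). Cache: [91 31 5 89]
  25. access 91: HIT. Next use of 91: never. Cache: [91 31 5 89]
  26. access 31: HIT. Next use of 31: step 28. Cache: [91 31 5 89]
  27. access 2: MISS, evict 91 (next use: never). Cache: [31 5 89 2]
  28. access 31: HIT. Next use of 31: never. Cache: [31 5 89 2]
  29. access 2: HIT. Next use of 2: never. Cache: [31 5 89 2]
Total: 21 hits, 8 misses, 4 evictions

Answer: 4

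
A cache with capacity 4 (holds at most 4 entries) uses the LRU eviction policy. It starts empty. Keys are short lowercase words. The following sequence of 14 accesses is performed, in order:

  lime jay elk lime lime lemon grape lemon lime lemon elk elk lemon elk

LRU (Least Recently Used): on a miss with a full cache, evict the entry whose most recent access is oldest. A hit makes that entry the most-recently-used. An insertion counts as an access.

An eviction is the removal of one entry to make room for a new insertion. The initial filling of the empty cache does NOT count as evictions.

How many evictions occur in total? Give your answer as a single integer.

Answer: 1

Derivation:
LRU simulation (capacity=4):
  1. access lime: MISS. Cache (LRU->MRU): [lime]
  2. access jay: MISS. Cache (LRU->MRU): [lime jay]
  3. access elk: MISS. Cache (LRU->MRU): [lime jay elk]
  4. access lime: HIT. Cache (LRU->MRU): [jay elk lime]
  5. access lime: HIT. Cache (LRU->MRU): [jay elk lime]
  6. access lemon: MISS. Cache (LRU->MRU): [jay elk lime lemon]
  7. access grape: MISS, evict jay. Cache (LRU->MRU): [elk lime lemon grape]
  8. access lemon: HIT. Cache (LRU->MRU): [elk lime grape lemon]
  9. access lime: HIT. Cache (LRU->MRU): [elk grape lemon lime]
  10. access lemon: HIT. Cache (LRU->MRU): [elk grape lime lemon]
  11. access elk: HIT. Cache (LRU->MRU): [grape lime lemon elk]
  12. access elk: HIT. Cache (LRU->MRU): [grape lime lemon elk]
  13. access lemon: HIT. Cache (LRU->MRU): [grape lime elk lemon]
  14. access elk: HIT. Cache (LRU->MRU): [grape lime lemon elk]
Total: 9 hits, 5 misses, 1 evictions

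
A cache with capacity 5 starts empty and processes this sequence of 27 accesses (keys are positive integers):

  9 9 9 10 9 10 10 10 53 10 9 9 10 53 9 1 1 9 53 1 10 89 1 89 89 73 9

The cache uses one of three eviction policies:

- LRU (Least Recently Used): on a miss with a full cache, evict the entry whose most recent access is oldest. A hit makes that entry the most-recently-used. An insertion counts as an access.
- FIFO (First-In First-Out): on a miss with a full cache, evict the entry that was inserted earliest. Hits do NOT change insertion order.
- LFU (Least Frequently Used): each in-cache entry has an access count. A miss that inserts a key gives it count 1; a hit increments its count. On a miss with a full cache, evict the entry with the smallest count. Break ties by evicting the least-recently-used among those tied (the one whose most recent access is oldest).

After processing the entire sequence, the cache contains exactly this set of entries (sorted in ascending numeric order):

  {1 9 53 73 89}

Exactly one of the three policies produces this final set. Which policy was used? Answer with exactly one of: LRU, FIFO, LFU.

Simulating under each policy and comparing final sets:
  LRU: final set = {1 9 10 73 89} -> differs
  FIFO: final set = {1 9 53 73 89} -> MATCHES target
  LFU: final set = {1 9 10 73 89} -> differs
Only FIFO produces the target set.

Answer: FIFO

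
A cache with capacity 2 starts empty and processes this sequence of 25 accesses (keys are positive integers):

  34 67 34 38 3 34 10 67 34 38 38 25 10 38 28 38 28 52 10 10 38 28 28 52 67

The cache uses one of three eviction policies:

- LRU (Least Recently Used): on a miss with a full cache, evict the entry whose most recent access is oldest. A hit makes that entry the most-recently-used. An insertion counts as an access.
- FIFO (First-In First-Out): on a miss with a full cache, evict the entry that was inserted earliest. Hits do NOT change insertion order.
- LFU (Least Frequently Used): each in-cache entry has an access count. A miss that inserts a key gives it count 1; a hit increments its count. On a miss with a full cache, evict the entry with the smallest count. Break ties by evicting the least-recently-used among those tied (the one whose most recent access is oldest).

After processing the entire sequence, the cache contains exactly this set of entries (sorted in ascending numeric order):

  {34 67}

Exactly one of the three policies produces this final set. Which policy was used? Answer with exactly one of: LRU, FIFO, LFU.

Simulating under each policy and comparing final sets:
  LRU: final set = {52 67} -> differs
  FIFO: final set = {52 67} -> differs
  LFU: final set = {34 67} -> MATCHES target
Only LFU produces the target set.

Answer: LFU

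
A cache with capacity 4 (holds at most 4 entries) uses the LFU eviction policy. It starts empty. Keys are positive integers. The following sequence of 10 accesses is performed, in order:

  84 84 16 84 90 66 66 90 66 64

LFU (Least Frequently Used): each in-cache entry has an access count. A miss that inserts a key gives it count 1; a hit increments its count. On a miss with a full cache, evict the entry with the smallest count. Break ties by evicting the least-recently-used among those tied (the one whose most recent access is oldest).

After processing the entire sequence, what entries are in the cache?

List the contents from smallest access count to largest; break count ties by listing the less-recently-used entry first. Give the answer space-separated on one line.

LFU simulation (capacity=4):
  1. access 84: MISS. Cache: [84(c=1)]
  2. access 84: HIT, count now 2. Cache: [84(c=2)]
  3. access 16: MISS. Cache: [16(c=1) 84(c=2)]
  4. access 84: HIT, count now 3. Cache: [16(c=1) 84(c=3)]
  5. access 90: MISS. Cache: [16(c=1) 90(c=1) 84(c=3)]
  6. access 66: MISS. Cache: [16(c=1) 90(c=1) 66(c=1) 84(c=3)]
  7. access 66: HIT, count now 2. Cache: [16(c=1) 90(c=1) 66(c=2) 84(c=3)]
  8. access 90: HIT, count now 2. Cache: [16(c=1) 66(c=2) 90(c=2) 84(c=3)]
  9. access 66: HIT, count now 3. Cache: [16(c=1) 90(c=2) 84(c=3) 66(c=3)]
  10. access 64: MISS, evict 16(c=1). Cache: [64(c=1) 90(c=2) 84(c=3) 66(c=3)]
Total: 5 hits, 5 misses, 1 evictions

Answer: 64 90 84 66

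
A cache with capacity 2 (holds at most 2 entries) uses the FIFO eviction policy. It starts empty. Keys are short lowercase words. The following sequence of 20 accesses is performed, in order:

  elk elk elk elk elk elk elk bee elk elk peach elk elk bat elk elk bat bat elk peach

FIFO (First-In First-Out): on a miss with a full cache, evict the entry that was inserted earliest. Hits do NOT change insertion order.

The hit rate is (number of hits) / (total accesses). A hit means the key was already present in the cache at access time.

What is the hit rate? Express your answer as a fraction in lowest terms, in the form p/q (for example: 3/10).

Answer: 7/10

Derivation:
FIFO simulation (capacity=2):
  1. access elk: MISS. Cache (old->new): [elk]
  2. access elk: HIT. Cache (old->new): [elk]
  3. access elk: HIT. Cache (old->new): [elk]
  4. access elk: HIT. Cache (old->new): [elk]
  5. access elk: HIT. Cache (old->new): [elk]
  6. access elk: HIT. Cache (old->new): [elk]
  7. access elk: HIT. Cache (old->new): [elk]
  8. access bee: MISS. Cache (old->new): [elk bee]
  9. access elk: HIT. Cache (old->new): [elk bee]
  10. access elk: HIT. Cache (old->new): [elk bee]
  11. access peach: MISS, evict elk. Cache (old->new): [bee peach]
  12. access elk: MISS, evict bee. Cache (old->new): [peach elk]
  13. access elk: HIT. Cache (old->new): [peach elk]
  14. access bat: MISS, evict peach. Cache (old->new): [elk bat]
  15. access elk: HIT. Cache (old->new): [elk bat]
  16. access elk: HIT. Cache (old->new): [elk bat]
  17. access bat: HIT. Cache (old->new): [elk bat]
  18. access bat: HIT. Cache (old->new): [elk bat]
  19. access elk: HIT. Cache (old->new): [elk bat]
  20. access peach: MISS, evict elk. Cache (old->new): [bat peach]
Total: 14 hits, 6 misses, 4 evictions

Hit rate = 14/20 = 7/10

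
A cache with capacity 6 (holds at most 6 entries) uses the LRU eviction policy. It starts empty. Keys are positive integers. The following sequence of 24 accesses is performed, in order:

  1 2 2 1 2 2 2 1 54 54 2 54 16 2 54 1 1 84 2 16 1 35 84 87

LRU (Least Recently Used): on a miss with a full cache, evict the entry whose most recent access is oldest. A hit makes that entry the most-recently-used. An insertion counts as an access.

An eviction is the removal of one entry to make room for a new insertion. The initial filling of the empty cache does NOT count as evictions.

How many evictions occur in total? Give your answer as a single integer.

LRU simulation (capacity=6):
  1. access 1: MISS. Cache (LRU->MRU): [1]
  2. access 2: MISS. Cache (LRU->MRU): [1 2]
  3. access 2: HIT. Cache (LRU->MRU): [1 2]
  4. access 1: HIT. Cache (LRU->MRU): [2 1]
  5. access 2: HIT. Cache (LRU->MRU): [1 2]
  6. access 2: HIT. Cache (LRU->MRU): [1 2]
  7. access 2: HIT. Cache (LRU->MRU): [1 2]
  8. access 1: HIT. Cache (LRU->MRU): [2 1]
  9. access 54: MISS. Cache (LRU->MRU): [2 1 54]
  10. access 54: HIT. Cache (LRU->MRU): [2 1 54]
  11. access 2: HIT. Cache (LRU->MRU): [1 54 2]
  12. access 54: HIT. Cache (LRU->MRU): [1 2 54]
  13. access 16: MISS. Cache (LRU->MRU): [1 2 54 16]
  14. access 2: HIT. Cache (LRU->MRU): [1 54 16 2]
  15. access 54: HIT. Cache (LRU->MRU): [1 16 2 54]
  16. access 1: HIT. Cache (LRU->MRU): [16 2 54 1]
  17. access 1: HIT. Cache (LRU->MRU): [16 2 54 1]
  18. access 84: MISS. Cache (LRU->MRU): [16 2 54 1 84]
  19. access 2: HIT. Cache (LRU->MRU): [16 54 1 84 2]
  20. access 16: HIT. Cache (LRU->MRU): [54 1 84 2 16]
  21. access 1: HIT. Cache (LRU->MRU): [54 84 2 16 1]
  22. access 35: MISS. Cache (LRU->MRU): [54 84 2 16 1 35]
  23. access 84: HIT. Cache (LRU->MRU): [54 2 16 1 35 84]
  24. access 87: MISS, evict 54. Cache (LRU->MRU): [2 16 1 35 84 87]
Total: 17 hits, 7 misses, 1 evictions

Answer: 1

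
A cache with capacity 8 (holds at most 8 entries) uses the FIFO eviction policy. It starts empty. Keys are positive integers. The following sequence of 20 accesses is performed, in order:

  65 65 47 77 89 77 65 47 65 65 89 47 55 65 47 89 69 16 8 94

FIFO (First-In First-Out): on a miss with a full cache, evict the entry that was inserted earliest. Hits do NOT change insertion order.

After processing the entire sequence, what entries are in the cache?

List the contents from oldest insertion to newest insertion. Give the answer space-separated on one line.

Answer: 47 77 89 55 69 16 8 94

Derivation:
FIFO simulation (capacity=8):
  1. access 65: MISS. Cache (old->new): [65]
  2. access 65: HIT. Cache (old->new): [65]
  3. access 47: MISS. Cache (old->new): [65 47]
  4. access 77: MISS. Cache (old->new): [65 47 77]
  5. access 89: MISS. Cache (old->new): [65 47 77 89]
  6. access 77: HIT. Cache (old->new): [65 47 77 89]
  7. access 65: HIT. Cache (old->new): [65 47 77 89]
  8. access 47: HIT. Cache (old->new): [65 47 77 89]
  9. access 65: HIT. Cache (old->new): [65 47 77 89]
  10. access 65: HIT. Cache (old->new): [65 47 77 89]
  11. access 89: HIT. Cache (old->new): [65 47 77 89]
  12. access 47: HIT. Cache (old->new): [65 47 77 89]
  13. access 55: MISS. Cache (old->new): [65 47 77 89 55]
  14. access 65: HIT. Cache (old->new): [65 47 77 89 55]
  15. access 47: HIT. Cache (old->new): [65 47 77 89 55]
  16. access 89: HIT. Cache (old->new): [65 47 77 89 55]
  17. access 69: MISS. Cache (old->new): [65 47 77 89 55 69]
  18. access 16: MISS. Cache (old->new): [65 47 77 89 55 69 16]
  19. access 8: MISS. Cache (old->new): [65 47 77 89 55 69 16 8]
  20. access 94: MISS, evict 65. Cache (old->new): [47 77 89 55 69 16 8 94]
Total: 11 hits, 9 misses, 1 evictions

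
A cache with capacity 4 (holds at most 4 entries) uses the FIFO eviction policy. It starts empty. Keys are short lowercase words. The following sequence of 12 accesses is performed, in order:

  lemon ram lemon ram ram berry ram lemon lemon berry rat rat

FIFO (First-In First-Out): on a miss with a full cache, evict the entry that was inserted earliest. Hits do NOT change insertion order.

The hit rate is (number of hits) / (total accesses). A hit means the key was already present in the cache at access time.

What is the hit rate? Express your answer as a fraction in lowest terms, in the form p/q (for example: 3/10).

Answer: 2/3

Derivation:
FIFO simulation (capacity=4):
  1. access lemon: MISS. Cache (old->new): [lemon]
  2. access ram: MISS. Cache (old->new): [lemon ram]
  3. access lemon: HIT. Cache (old->new): [lemon ram]
  4. access ram: HIT. Cache (old->new): [lemon ram]
  5. access ram: HIT. Cache (old->new): [lemon ram]
  6. access berry: MISS. Cache (old->new): [lemon ram berry]
  7. access ram: HIT. Cache (old->new): [lemon ram berry]
  8. access lemon: HIT. Cache (old->new): [lemon ram berry]
  9. access lemon: HIT. Cache (old->new): [lemon ram berry]
  10. access berry: HIT. Cache (old->new): [lemon ram berry]
  11. access rat: MISS. Cache (old->new): [lemon ram berry rat]
  12. access rat: HIT. Cache (old->new): [lemon ram berry rat]
Total: 8 hits, 4 misses, 0 evictions

Hit rate = 8/12 = 2/3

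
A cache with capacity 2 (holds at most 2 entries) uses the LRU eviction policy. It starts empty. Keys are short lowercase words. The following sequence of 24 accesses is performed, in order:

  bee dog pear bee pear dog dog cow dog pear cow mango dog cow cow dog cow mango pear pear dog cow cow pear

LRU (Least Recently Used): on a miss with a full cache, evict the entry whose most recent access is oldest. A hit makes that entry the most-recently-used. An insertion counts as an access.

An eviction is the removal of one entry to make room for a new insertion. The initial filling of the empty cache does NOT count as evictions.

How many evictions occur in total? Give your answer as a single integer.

LRU simulation (capacity=2):
  1. access bee: MISS. Cache (LRU->MRU): [bee]
  2. access dog: MISS. Cache (LRU->MRU): [bee dog]
  3. access pear: MISS, evict bee. Cache (LRU->MRU): [dog pear]
  4. access bee: MISS, evict dog. Cache (LRU->MRU): [pear bee]
  5. access pear: HIT. Cache (LRU->MRU): [bee pear]
  6. access dog: MISS, evict bee. Cache (LRU->MRU): [pear dog]
  7. access dog: HIT. Cache (LRU->MRU): [pear dog]
  8. access cow: MISS, evict pear. Cache (LRU->MRU): [dog cow]
  9. access dog: HIT. Cache (LRU->MRU): [cow dog]
  10. access pear: MISS, evict cow. Cache (LRU->MRU): [dog pear]
  11. access cow: MISS, evict dog. Cache (LRU->MRU): [pear cow]
  12. access mango: MISS, evict pear. Cache (LRU->MRU): [cow mango]
  13. access dog: MISS, evict cow. Cache (LRU->MRU): [mango dog]
  14. access cow: MISS, evict mango. Cache (LRU->MRU): [dog cow]
  15. access cow: HIT. Cache (LRU->MRU): [dog cow]
  16. access dog: HIT. Cache (LRU->MRU): [cow dog]
  17. access cow: HIT. Cache (LRU->MRU): [dog cow]
  18. access mango: MISS, evict dog. Cache (LRU->MRU): [cow mango]
  19. access pear: MISS, evict cow. Cache (LRU->MRU): [mango pear]
  20. access pear: HIT. Cache (LRU->MRU): [mango pear]
  21. access dog: MISS, evict mango. Cache (LRU->MRU): [pear dog]
  22. access cow: MISS, evict pear. Cache (LRU->MRU): [dog cow]
  23. access cow: HIT. Cache (LRU->MRU): [dog cow]
  24. access pear: MISS, evict dog. Cache (LRU->MRU): [cow pear]
Total: 8 hits, 16 misses, 14 evictions

Answer: 14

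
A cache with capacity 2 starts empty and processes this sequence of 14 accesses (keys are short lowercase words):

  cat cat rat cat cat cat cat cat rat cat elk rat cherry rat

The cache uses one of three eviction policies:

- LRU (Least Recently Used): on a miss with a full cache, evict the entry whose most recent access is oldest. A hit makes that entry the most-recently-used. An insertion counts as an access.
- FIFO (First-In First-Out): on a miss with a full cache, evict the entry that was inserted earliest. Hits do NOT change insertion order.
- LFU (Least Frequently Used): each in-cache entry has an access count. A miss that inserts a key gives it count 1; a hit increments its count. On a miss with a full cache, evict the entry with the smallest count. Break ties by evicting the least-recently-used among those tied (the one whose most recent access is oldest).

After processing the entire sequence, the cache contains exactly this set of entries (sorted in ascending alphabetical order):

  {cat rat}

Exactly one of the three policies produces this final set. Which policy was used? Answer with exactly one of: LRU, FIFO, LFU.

Answer: LFU

Derivation:
Simulating under each policy and comparing final sets:
  LRU: final set = {cherry rat} -> differs
  FIFO: final set = {cherry rat} -> differs
  LFU: final set = {cat rat} -> MATCHES target
Only LFU produces the target set.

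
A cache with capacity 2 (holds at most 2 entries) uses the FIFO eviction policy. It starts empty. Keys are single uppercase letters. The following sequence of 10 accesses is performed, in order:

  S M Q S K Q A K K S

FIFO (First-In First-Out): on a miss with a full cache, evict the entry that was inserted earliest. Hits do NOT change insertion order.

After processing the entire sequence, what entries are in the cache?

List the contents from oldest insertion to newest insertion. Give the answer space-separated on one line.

Answer: K S

Derivation:
FIFO simulation (capacity=2):
  1. access S: MISS. Cache (old->new): [S]
  2. access M: MISS. Cache (old->new): [S M]
  3. access Q: MISS, evict S. Cache (old->new): [M Q]
  4. access S: MISS, evict M. Cache (old->new): [Q S]
  5. access K: MISS, evict Q. Cache (old->new): [S K]
  6. access Q: MISS, evict S. Cache (old->new): [K Q]
  7. access A: MISS, evict K. Cache (old->new): [Q A]
  8. access K: MISS, evict Q. Cache (old->new): [A K]
  9. access K: HIT. Cache (old->new): [A K]
  10. access S: MISS, evict A. Cache (old->new): [K S]
Total: 1 hits, 9 misses, 7 evictions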